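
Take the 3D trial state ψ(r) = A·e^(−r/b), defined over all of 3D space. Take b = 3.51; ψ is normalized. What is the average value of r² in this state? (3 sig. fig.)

The expectation value is the |ψ|²-weighted average of r^2: ∫ r^2|ψ|² 4πr² dr.
Since the A² factors cancel between numerator and denominator, ⟨r²⟩ = 3·b^2.
Putting b = 3.51 gives 36.96.

⟨r^2⟩ ≈ 37.0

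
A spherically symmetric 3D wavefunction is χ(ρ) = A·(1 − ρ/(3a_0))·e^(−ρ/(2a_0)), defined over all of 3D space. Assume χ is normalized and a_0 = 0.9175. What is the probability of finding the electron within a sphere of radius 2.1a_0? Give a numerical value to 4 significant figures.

P ≈ 0.3315

P = ∫ |χ|² 4πρ² dρ over ρ ≤ 2.1a_0.
Normalization gives A² = 1/(8·π·a_0^3/3).
Let u = ρ/a_0; then A², 4π and the length scale all cancel, so P = ∫_{0}^{2.1} u^2·(1 - u/3)^2·e^(-u) du ÷ ∫_{0}^{∞} u^2·(1 - u/3)^2·e^(-u) du.
With ∫ u^2·(1 - u/3)^2·e^(-u) du = (-u^4 + 2·u^3 - 3·u^2 - 6·u - 6)·e^(-u)/9 + C, the region integral is ≈ 0.220978 and the full one is 2/3.
The region integral divided by the full integral gives P = 0.33147.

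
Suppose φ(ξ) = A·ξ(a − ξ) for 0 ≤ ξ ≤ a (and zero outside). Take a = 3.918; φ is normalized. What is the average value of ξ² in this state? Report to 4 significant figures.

⟨ξ²⟩ = ∫ ξ^2 |φ|² dξ over the full domain.
The ratio of the moment integral to the normalization integral gives ⟨ξ²⟩ = 2·a^2/7.
With a = 3.918, ⟨ξ^2⟩ = 4.3859.

⟨ξ^2⟩ ≈ 4.386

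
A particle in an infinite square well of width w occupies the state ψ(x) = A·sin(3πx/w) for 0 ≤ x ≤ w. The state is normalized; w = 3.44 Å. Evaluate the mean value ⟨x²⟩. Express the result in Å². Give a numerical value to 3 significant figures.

⟨x^2⟩ ≈ 3.88 Å^2

By definition ⟨x²⟩ = ∫ x^2 |ψ(x)|² dx.
The ratio of the moment integral to the normalization integral gives ⟨x²⟩ = -w^2/(18·π^2) + w^2/3.
With w = 3.44, ⟨x^2⟩ = 3.878.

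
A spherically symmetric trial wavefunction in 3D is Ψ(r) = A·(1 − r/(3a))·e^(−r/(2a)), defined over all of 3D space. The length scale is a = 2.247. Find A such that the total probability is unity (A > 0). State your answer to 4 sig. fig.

A ≈ 0.1026

The normalization condition is ∫|Ψ|² 4πr² dr = 1 from 0 to ∞.
The integral (without the A² prefactor) comes out to 8·π·a^3/3.
So A² = (8·π·a^3/3)^(−1).
Plugging in a = 2.247 yields A = 0.10257.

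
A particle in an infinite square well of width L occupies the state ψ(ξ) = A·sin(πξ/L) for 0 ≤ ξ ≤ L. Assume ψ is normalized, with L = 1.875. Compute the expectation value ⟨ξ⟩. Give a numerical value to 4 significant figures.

⟨ξ⟩ ≈ 0.9375

⟨ξ⟩ = ∫ ξ |ψ|² dξ over the full domain.
Since the A² factors cancel between numerator and denominator, ⟨ξ⟩ = L/2.
Putting L = 1.875 gives 0.93750.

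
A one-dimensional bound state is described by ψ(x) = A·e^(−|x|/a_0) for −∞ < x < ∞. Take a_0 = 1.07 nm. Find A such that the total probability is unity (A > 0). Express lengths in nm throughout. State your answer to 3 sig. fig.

The normalization condition is ∫|ψ|² dx = 1 from −∞ to ∞.
Recall ∫₀^∞ x^m e^(−x/β) dx = m!·β^(m+1), with ψ = A·e^(−|x|/a_0), the integral evaluates to A²·[a_0].
With a_0 = 1.07: A² = 0.9346 and A = 0.9667.

A ≈ 0.967 nm^(-1/2)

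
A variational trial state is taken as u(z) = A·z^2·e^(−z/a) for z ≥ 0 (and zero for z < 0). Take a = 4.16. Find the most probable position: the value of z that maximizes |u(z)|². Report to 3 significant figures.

z ≈ 8.32

Differentiate |u(z)|² with respect to z and set to zero.
Solving yields z = 2·a.
With a = 4.16, the most probable position is 8.320.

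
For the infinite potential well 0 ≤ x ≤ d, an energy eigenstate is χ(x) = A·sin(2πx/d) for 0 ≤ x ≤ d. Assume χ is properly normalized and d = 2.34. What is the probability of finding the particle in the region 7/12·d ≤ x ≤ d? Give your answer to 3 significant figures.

P = ∫_{7/12·d}^{d} |χ(x)|² dx.
The normalization integral ∫|χ|²dx over the whole domain equals d/2·A², and A² cancels in the ratio.
Substituting u = x/d, A² and the length scale cancel in the ratio: P = ∫_{7/12}^{1} sin(2·π·u)^2 du / ∫_{0}^{1} sin(2·π·u)^2 du.
With ∫ sin(2·π·u)^2 du = u/2 - sin(4·π·u)/(8·π) + C, the region integral is √(3)/(16·π) + 5/24 and the full one is 1/2.
Evaluating gives P = √(3)/(8·π) + 5/12.

P ≈ 0.486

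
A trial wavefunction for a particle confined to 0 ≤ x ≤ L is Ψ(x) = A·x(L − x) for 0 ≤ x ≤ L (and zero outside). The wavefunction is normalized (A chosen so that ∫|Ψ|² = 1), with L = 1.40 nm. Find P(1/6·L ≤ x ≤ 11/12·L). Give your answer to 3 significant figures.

The probability is P = ∫ |Ψ|² dx over [1/6·L, 11/12·L].
The normalization integral ∫|Ψ|²dx over the whole domain equals L^5/30·A², and A² cancels in the ratio.
In terms of u = x/L (A² and the length scale cancel between numerator and denominator), P = [∫_{1/6}^{11/12} u^2·(1 - u)^2 du] / [∫_{0}^{1} u^2·(1 - u)^2 du].
With ∫ u^2·(1 - u)^2 du = u^3·(6·u^2 - 15·u + 10)/30 + C, the region integral is ≈ 0.031981 and the full one is 1/30.
Taking the ratio, P = 4421/4608.

P ≈ 0.959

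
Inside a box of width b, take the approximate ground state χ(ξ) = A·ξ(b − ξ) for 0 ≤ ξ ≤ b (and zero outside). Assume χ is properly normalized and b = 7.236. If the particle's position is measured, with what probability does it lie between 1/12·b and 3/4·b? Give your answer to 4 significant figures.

P ≈ 0.8914

|χ|² is the probability density, so P = ∫_{1/12·b}^{3/4·b} |χ|² dξ.
Since A² = 1/(b^5/30), this is the region integral divided by the full normalization integral.
Substituting u = ξ/b, A² and the length scale cancel in the ratio: P = ∫_{1/12}^{3/4} u^2·(1 - u)^2 du / ∫_{0}^{1} u^2·(1 - u)^2 du.
An antiderivative of u^2·(1 - u)^2 is u^3·(6·u^2 - 15·u + 10)/30; evaluating from 1/12 to 3/4 gives ≈ 0.0297132, while the full integral is 1/30.
Taking the ratio, P = 4621/5184.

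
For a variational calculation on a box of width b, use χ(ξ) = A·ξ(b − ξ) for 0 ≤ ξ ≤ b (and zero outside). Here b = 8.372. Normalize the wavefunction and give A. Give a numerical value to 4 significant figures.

We need A² ∫|f|² dξ = 1, taking the integral from 0 to b.
Expanding the polynomial and integrating term by term, ∫|χ|² dξ = A²·(b^5/30).
So A² = (b^5/30)^(−1).
Substituting b = 8.372 gives A² = 0.00072942, so A = 0.027008.

A ≈ 0.02701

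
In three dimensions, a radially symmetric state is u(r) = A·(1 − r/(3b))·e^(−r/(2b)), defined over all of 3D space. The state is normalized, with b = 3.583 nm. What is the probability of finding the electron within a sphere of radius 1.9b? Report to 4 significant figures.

P ≈ 0.3134

P = ∫ |u|² 4πr² dr over r ≤ 1.9b.
The full normalization integral is A²·[8·π·b^3/3] = 1, fixing A².
Substituting t = r/b, A², 4π and the length scale all cancel in the ratio: P = ∫_{0}^{1.9} t^2·(1 - t/3)^2·e^(-t) dt / ∫_{0}^{∞} t^2·(1 - t/3)^2·e^(-t) dt.
Using ∫ t^2·(1 - t/3)^2·e^(-t) dt = (-t^4 + 2·t^3 - 3·t^2 - 6·t - 6)·e^(-t)/9, the numerator is ≈ 0.208919 and the denominator is 2/3.
Taking the ratio yields P = 0.31338.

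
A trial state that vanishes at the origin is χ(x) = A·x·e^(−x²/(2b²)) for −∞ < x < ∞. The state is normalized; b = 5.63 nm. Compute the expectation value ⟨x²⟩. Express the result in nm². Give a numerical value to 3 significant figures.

By definition ⟨x²⟩ = ∫ x^2 |χ(x)|² dx.
With ∫_{−∞}^{∞} x^(2m) e^(−αx²) dx = (2m−1)!!·√π / (2^m α^(m+1/2)), evaluating both integrals, ⟨x²⟩ = 3·b^2/2.
With b = 5.63, ⟨x^2⟩ = 47.55.

⟨x^2⟩ ≈ 47.5 nm^2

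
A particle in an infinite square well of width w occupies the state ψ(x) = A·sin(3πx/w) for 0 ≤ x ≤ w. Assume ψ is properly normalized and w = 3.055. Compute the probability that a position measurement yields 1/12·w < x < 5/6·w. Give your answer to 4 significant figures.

The probability is P = ∫ |ψ|² dx over [1/12·w, 5/6·w].
The normalization integral ∫|ψ|²dx over the whole domain equals w/2·A², and A² cancels in the ratio.
In terms of u = x/w (A² and the length scale cancel between numerator and denominator), P = [∫_{1/12}^{5/6} sin(3·π·u)^2 du] / [∫_{0}^{1} sin(3·π·u)^2 du].
An antiderivative of sin(3·π·u)^2 is u/2 - sin(6·π·u)/(12·π); evaluating from 1/12 to 5/6 gives 1/(12·π) + 3/8, while the full integral is 1/2.
This works out to P = (2 + 9·π)/(12·π).

P ≈ 0.8031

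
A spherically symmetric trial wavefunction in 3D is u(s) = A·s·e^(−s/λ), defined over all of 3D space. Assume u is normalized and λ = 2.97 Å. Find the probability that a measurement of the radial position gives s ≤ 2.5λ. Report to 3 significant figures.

P ≈ 0.560

P = ∫ |u|² 4πs² ds over s ≤ 2.5λ.
Normalization gives A² = 1/(3·π·λ^5).
Substituting t = s/λ, A², 4π and the length scale all cancel in the ratio: P = ∫_{0}^{2.5} t^4·e^(-2·t) dt / ∫_{0}^{∞} t^4·e^(-2·t) dt.
An antiderivative of t^4·e^(-2·t) is -(t^4/2 + t^3 + 3·t^2/2 + 3·t/2 + 3/4)·e^(-2·t); evaluating from 0 to 2.5 gives 3/4 - 1569·e^(-5)/32, while the full integral is 3/4.
Taking the ratio yields P = 0.5595.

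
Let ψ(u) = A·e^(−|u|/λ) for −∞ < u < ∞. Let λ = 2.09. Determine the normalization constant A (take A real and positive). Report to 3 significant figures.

A ≈ 0.692

Normalization requires ∫|ψ|² du = 1, integrated from −∞ to ∞.
Using ∫₀^∞ uⁿ e^(−αu) du = n!/αⁿ⁺¹, ∫|ψ|² du = A²·(λ).
Substituting λ = 2.09 gives A² = 0.4785, so A = 0.6917.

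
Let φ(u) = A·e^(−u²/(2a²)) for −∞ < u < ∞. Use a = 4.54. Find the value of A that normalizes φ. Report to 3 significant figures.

A ≈ 0.353

The normalization condition is ∫|φ|² du = 1 from −∞ to ∞.
Carrying out the integral gives A² · √(π)·a.
Setting this equal to 1 gives A² = 1/(√(π)·a).
Plugging in a = 4.54 yields A = 0.3525.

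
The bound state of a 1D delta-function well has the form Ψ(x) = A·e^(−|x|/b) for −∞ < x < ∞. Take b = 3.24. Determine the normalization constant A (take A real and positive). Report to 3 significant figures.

A ≈ 0.556

The normalization condition is ∫|Ψ|² dx = 1 from −∞ to ∞.
The integral (without the A² prefactor) comes out to b.
So A² = (b)^(−1).
Plugging in b = 3.24 yields A = 0.5556.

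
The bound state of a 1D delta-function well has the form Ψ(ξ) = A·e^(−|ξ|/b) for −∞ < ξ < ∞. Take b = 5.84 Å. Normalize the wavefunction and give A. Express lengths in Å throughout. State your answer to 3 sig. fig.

A ≈ 0.414 Å^(-1/2)

The normalization condition is ∫|Ψ|² dξ = 1 from −∞ to ∞.
With ∫₀^∞ ξ^0 e^(−αξ) dξ = 0!/α^1, the integral (without the A² prefactor) comes out to b.
Hence A² = 1/[b].
Plugging in b = 5.84 yields A = 0.4138.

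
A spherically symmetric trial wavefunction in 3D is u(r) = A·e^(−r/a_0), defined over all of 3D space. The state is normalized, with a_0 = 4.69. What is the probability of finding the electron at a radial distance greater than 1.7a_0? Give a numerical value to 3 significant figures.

With dV = 4πr²dr, the probability is ∫|u|² dV over r > 1.7a_0.
The full normalization integral is A²·[π·a_0^3] = 1, fixing A².
In terms of t = r/a_0 (A², 4π and the length scale all cancel between numerator and denominator), P = [∫_{1.7}^{∞} t^2·e^(-2·t) dt] / [∫_{0}^{∞} t^2·e^(-2·t) dt].
With ∫ t^2·e^(-2·t) dt = -(2·t^2 + 2·t + 1)·e^(-2·t)/4 + C, the region integral is 509·e^(-17/5)/200 and the full one is 1/4.
This evaluates to P = 0.3397.

P ≈ 0.340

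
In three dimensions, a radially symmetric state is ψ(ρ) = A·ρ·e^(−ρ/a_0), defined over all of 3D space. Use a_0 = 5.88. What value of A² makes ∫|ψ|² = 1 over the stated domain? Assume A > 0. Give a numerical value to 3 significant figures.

A^2 ≈ 0.0000151

Require ∫ |ψ|² 4πρ² dρ = 1 over the whole domain.
In 3D with spherical symmetry the volume element is 4πρ² dρ.
The integral (without the A² prefactor) comes out to 3·π·a_0^5.
So A² = (3·π·a_0^5)^(−1).
Substituting a_0 = 5.88 gives A² = 0.00001510, so A = 0.003885.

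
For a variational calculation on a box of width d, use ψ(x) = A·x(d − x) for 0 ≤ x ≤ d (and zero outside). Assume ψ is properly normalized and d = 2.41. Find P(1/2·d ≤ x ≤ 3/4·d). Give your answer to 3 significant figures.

P ≈ 0.396

P = ∫_{1/2·d}^{3/4·d} |ψ(x)|² dx.
The normalization integral ∫|ψ|²dx over the whole domain equals d^5/30·A², and A² cancels in the ratio.
Let u = x/d; then A² and the length scale cancel, so P = ∫_{1/2}^{3/4} u^2·(1 - u)^2 du ÷ ∫_{0}^{1} u^2·(1 - u)^2 du.
With ∫ u^2·(1 - u)^2 du = u^3·(6·u^2 - 15·u + 10)/30 + C, the region integral is ≈ 0.013216 and the full one is 1/30.
Taking the ratio, P = 203/512.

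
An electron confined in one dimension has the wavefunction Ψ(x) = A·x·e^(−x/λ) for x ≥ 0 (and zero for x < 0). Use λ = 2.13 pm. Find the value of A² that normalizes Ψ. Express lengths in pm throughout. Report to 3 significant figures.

A^2 ≈ 0.414 pm^(-3)

Normalization requires ∫|Ψ|² dx = 1, integrated from 0 to ∞.
With ∫₀^∞ x^2 e^(−αx) dx = 2!/α^3, the integral (without the A² prefactor) comes out to λ^3/4.
Hence A² = 1/[λ^3/4].
Substituting λ = 2.13 gives A² = 0.4139, so A = 0.6434.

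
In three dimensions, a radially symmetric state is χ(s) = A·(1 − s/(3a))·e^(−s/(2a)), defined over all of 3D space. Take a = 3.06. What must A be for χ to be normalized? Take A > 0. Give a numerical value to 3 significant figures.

A ≈ 0.0645

The normalization condition is ∫|χ|² 4πs² ds = 1 from 0 to ∞.
The angular integral contributes 4π, leaving ∫₀^∞ s²|χ|² ds.
With χ = A·(1 − s/(3a))·e^(−s/(2a)), the integral evaluates to A²·[8·π·a^3/3].
So A² = (8·π·a^3/3)^(−1).
Substituting a = 3.06 gives A² = 0.004166, so A = 0.06454.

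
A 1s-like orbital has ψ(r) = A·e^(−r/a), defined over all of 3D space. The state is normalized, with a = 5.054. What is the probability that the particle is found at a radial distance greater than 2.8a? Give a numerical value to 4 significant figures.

P ≈ 0.08239

Integrate the radial probability density 4πr²|ψ|² over r > 2.8a.
A² is fixed by ∫₀^∞ 4πr²|ψ|² dr = 1, i.e. A² = (π·a^3)^(−1).
Let u = r/a; then A², 4π and the length scale all cancel, so P = ∫_{2.8}^{∞} u^2·e^(-2·u) du ÷ ∫_{0}^{∞} u^2·e^(-2·u) du.
Using ∫ u^2·e^(-2·u) du = -(2·u^2 + 2·u + 1)·e^(-2·u)/4, the numerator is 557·e^(-28/5)/100 and the denominator is 1/4.
Taking the ratio yields P = 0.082388.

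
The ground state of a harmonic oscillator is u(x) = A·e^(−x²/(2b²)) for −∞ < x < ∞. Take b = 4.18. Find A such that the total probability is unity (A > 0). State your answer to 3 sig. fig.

A ≈ 0.367

The normalization condition is ∫|u|² dx = 1 from −∞ to ∞.
Using the Gaussian integral ∫_{−∞}^{∞} e^(−αx²) dx = √(π/α), ∫|u|² dx = A²·(√(π)·b).
Hence A² = 1/[√(π)·b].
Substituting b = 4.18 gives A² = 0.1350, so A = 0.3674.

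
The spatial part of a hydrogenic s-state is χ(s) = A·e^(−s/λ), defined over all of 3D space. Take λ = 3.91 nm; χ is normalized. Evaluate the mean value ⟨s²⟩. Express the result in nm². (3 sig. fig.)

⟨s²⟩ = ∫ s^2 |χ|² 4πs² ds over the full domain.
Recall ∫₀^∞ s^m e^(−s/β) ds = m!·β^(m+1), the ratio of the moment integral to the normalization integral gives ⟨s²⟩ = 3·λ^2.
Putting λ = 3.91 gives 45.86.

⟨s^2⟩ ≈ 45.9 nm^2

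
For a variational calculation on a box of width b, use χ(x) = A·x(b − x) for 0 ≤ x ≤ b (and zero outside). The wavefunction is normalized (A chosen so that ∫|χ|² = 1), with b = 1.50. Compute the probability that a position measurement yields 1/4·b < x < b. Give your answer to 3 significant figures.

P ≈ 0.896

P = ∫_{1/4·b}^{b} |χ(x)|² dx.
The normalization integral ∫|χ|²dx over the whole domain equals b^5/30·A², and A² cancels in the ratio.
In terms of u = x/b (A² and the length scale cancel between numerator and denominator), P = [∫_{1/4}^{1} u^2·(1 - u)^2 du] / [∫_{0}^{1} u^2·(1 - u)^2 du].
With ∫ u^2·(1 - u)^2 du = u^3·(6·u^2 - 15·u + 10)/30 + C, the region integral is 153/5120 and the full one is 1/30.
Taking the ratio, P = 459/512.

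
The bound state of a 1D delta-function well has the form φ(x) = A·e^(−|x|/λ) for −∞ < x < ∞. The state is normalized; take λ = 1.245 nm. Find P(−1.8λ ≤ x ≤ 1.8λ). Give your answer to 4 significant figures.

P = ∫_{−1.8λ}^{1.8λ} |φ(x)|² dx.
The normalization integral ∫|φ|²dx over the whole domain equals λ·A², and A² cancels in the ratio.
By symmetry take twice the x ≥ 0 contribution in numerator and denominator; the 2's cancel. Substituting u = x/λ, A² and the length scale cancel in the ratio: P = ∫_{0}^{1.8} e^(-2·u) du / ∫_{0}^{∞} e^(-2·u) du.
Using ∫ e^(-2·u) du = -e^(-2·u)/2, the numerator is 1/2 - e^(-18/5)/2 and the denominator is 1/2.
The result is P = 0.97268.

P ≈ 0.9727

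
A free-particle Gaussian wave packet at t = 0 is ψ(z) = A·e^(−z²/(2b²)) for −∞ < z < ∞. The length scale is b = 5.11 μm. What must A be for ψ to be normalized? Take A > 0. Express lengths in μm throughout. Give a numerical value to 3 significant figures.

Require ∫ |ψ|² dz = 1 over the whole domain.
The integral (without the A² prefactor) comes out to √(π)·b.
So A² = (√(π)·b)^(−1).
Plugging in b = 5.11 yields A = 0.3323.

A ≈ 0.332 μm^(-1/2)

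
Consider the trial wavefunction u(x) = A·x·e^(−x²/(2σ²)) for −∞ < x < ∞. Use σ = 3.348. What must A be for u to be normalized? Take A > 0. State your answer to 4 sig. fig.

Require ∫ |u|² dx = 1 over the whole domain.
With u = A·x·e^(−x²/(2σ²)), the integral evaluates to A²·[√(π)·σ^3/2].
Plugging in σ = 3.348 yields A = 0.17340.

A ≈ 0.1734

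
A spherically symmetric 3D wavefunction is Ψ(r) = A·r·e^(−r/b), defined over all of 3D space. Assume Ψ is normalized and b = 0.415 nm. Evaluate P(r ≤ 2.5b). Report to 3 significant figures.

P ≈ 0.560

With dV = 4πr²dr, the probability is ∫|Ψ|² dV over r ≤ 2.5b.
The full normalization integral is A²·[3·π·b^5] = 1, fixing A².
Substituting u = r/b, A², 4π and the length scale all cancel in the ratio: P = ∫_{0}^{2.5} u^4·e^(-2·u) du / ∫_{0}^{∞} u^4·e^(-2·u) du.
An antiderivative of u^4·e^(-2·u) is -(u^4/2 + u^3 + 3·u^2/2 + 3·u/2 + 3/4)·e^(-2·u); evaluating from 0 to 2.5 gives 3/4 - 1569·e^(-5)/32, while the full integral is 3/4.
Taking the ratio yields P = 0.5595.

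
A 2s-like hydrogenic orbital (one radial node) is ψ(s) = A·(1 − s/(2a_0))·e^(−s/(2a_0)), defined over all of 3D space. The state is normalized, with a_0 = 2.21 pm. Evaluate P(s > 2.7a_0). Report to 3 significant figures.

P = ∫ |ψ|² 4πs² ds over s > 2.7a_0.
Normalization gives A² = 1/(8·π·a_0^3).
Let u = s/a_0; then A², 4π and the length scale all cancel, so P = ∫_{2.7}^{∞} u^2·(1 - u/2)^2·e^(-u) du ÷ ∫_{0}^{∞} u^2·(1 - u/2)^2·e^(-u) du.
Using ∫ u^2·(1 - u/2)^2·e^(-u) du = -(u^4/4 + u^2 + 2·u + 2)·e^(-u), the numerator is ≈ 1.8801 and the denominator is 2.
This evaluates to P = 0.9401.

P ≈ 0.940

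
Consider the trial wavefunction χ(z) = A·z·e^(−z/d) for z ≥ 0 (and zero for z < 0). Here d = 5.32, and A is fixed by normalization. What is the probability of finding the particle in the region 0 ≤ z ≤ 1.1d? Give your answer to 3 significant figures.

P = ∫_{0}^{1.1d} |χ(z)|² dz.
Since A² = 1/(d^3/4), this is the region integral divided by the full normalization integral.
Let u = z/d; then A² and the length scale cancel, so P = ∫_{0}^{1.1} u^2·e^(-2·u) du ÷ ∫_{0}^{∞} u^2·e^(-2·u) du.
An antiderivative of u^2·e^(-2·u) is -(2·u^2 + 2·u + 1)·e^(-2·u)/4; evaluating from 0 to 1.1 gives 1/4 - 281·e^(-11/5)/200, while the full integral is 1/4.
Evaluating gives P = 0.3773.

P ≈ 0.377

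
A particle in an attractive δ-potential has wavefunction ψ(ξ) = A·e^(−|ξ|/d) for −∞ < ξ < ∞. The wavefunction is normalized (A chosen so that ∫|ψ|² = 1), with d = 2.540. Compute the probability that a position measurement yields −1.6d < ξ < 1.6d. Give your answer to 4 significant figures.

P ≈ 0.9592

|ψ|² is the probability density, so P = ∫_{−1.6d}^{1.6d} |ψ|² dξ.
With A² fixed by ∫|ψ|² = 1, i.e. A² = (d)^(−1), substitute and integrate.
By symmetry take twice the ξ ≥ 0 contribution in numerator and denominator; the 2's cancel. Substituting u = ξ/d, A² and the length scale cancel in the ratio: P = ∫_{0}^{1.6} e^(-2·u) du / ∫_{0}^{∞} e^(-2·u) du.
Using ∫ e^(-2·u) du = -e^(-2·u)/2, the numerator is 1/2 - e^(-16/5)/2 and the denominator is 1/2.
This works out to P = 0.95924.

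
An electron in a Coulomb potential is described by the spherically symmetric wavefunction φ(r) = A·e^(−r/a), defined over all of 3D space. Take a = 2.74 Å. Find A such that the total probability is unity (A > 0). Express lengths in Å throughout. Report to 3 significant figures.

We need A² ∫|f|² 4πr² dr = 1, taking the integral from 0 to ∞.
The integral (without the A² prefactor) comes out to π·a^3.
Substituting a = 2.74 gives A² = 0.01547, so A = 0.1244.

A ≈ 0.124 Å^(-3/2)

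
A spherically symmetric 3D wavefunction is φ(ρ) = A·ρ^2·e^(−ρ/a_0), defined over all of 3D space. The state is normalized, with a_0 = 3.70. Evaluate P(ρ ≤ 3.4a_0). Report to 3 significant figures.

P = ∫ |φ|² 4πρ² dρ over ρ ≤ 3.4a_0.
Normalization gives A² = 1/(45·π·a_0^7/2).
Let u = ρ/a_0; then A², 4π and the length scale all cancel, so P = ∫_{0}^{3.4} u^6·e^(-2·u) du ÷ ∫_{0}^{∞} u^6·e^(-2·u) du.
An antiderivative of u^6·e^(-2·u) is -(4·u^6 + 12·u^5 + 30·u^4 + 60·u^3 + 90·u^2 + 90·u + 45)·e^(-2·u)/8; evaluating from 0 to 3.4 gives ≈ 2.9255, while the full integral is 45/8.
The region integral divided by the full integral gives P = 0.5201.

P ≈ 0.520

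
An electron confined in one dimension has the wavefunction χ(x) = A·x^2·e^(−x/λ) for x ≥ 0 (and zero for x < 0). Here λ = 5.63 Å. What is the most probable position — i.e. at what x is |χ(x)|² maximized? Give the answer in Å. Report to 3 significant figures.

x ≈ 11.3 Å

The maximum of |χ(x)|² occurs where its derivative vanishes.
Solving yields x = 2·λ.
With λ = 5.63, the most probable position is 11.26 Å.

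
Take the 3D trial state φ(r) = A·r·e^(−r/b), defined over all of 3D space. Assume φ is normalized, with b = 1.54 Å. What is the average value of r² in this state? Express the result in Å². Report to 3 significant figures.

⟨r²⟩ = ∫ r^2 |φ|² 4πr² dr over the full domain.
With ∫₀^∞ r^6 e^(−αr) dr = 6!/α^7, evaluating both integrals, ⟨r²⟩ = 15·b^2/2.
With b = 1.54, ⟨r^2⟩ = 17.79.

⟨r^2⟩ ≈ 17.8 Å^2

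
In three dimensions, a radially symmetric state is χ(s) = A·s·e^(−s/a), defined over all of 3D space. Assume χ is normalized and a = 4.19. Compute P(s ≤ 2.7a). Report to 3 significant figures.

Integrate the radial probability density 4πs²|χ|² over s ≤ 2.7a.
Normalization gives A² = 1/(3·π·a^5).
Let u = s/a; then A², 4π and the length scale all cancel, so P = ∫_{0}^{2.7} u^4·e^(-2·u) du ÷ ∫_{0}^{∞} u^4·e^(-2·u) du.
Using ∫ u^4·e^(-2·u) du = -(u^4/2 + u^3 + 3·u^2/2 + 3·u/2 + 3/4)·e^(-2·u), the numerator is ≈ 0.47002 and the denominator is 3/4.
Taking the ratio yields P = 0.6267.

P ≈ 0.627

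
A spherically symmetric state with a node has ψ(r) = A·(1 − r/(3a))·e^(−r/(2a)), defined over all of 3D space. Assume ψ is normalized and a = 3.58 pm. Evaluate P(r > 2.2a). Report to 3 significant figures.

P ≈ 0.662

With dV = 4πr²dr, the probability is ∫|ψ|² dV over r > 2.2a.
A² is fixed by ∫₀^∞ 4πr²|ψ|² dr = 1, i.e. A² = (8·π·a^3/3)^(−1).
Let u = r/a; then A², 4π and the length scale all cancel, so P = ∫_{2.2}^{∞} u^2·(1 - u/3)^2·e^(-u) du ÷ ∫_{0}^{∞} u^2·(1 - u/3)^2·e^(-u) du.
Using ∫ u^2·(1 - u/3)^2·e^(-u) du = (-u^4 + 2·u^3 - 3·u^2 - 6·u - 6)·e^(-u)/9, the numerator is ≈ 0.44136 and the denominator is 2/3.
This evaluates to P = 0.6620.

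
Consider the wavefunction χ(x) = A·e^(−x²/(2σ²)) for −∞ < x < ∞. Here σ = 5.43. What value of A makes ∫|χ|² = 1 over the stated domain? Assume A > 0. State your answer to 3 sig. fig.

A ≈ 0.322

Normalization requires ∫|χ|² dx = 1, integrated from −∞ to ∞.
Differentiating ∫e^(−αx²) dx = √(π/α) under α to get the higher moments, ∫|χ|² dx = A²·(√(π)·σ).
So A² = (√(π)·σ)^(−1).
Substituting σ = 5.43 gives A² = 0.1039, so A = 0.3223.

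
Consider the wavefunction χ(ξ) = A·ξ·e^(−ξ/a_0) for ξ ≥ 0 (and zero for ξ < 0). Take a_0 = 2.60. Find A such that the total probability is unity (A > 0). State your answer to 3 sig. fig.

A ≈ 0.477

Require ∫ |χ|² dξ = 1 over the whole domain.
Carrying out the integral gives A² · a_0^3/4.
So A² = (a_0^3/4)^(−1).
Substituting a_0 = 2.60 gives A² = 0.2276, so A = 0.4771.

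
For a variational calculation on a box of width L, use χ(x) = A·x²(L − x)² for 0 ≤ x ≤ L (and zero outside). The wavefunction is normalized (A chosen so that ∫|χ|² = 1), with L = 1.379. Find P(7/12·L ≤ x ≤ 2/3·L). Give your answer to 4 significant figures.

P ≈ 0.1575

P = ∫_{7/12·L}^{2/3·L} |χ(x)|² dx.
The normalization integral ∫|χ|²dx over the whole domain equals L^9/630·A², and A² cancels in the ratio.
Let u = x/L; then A² and the length scale cancel, so P = ∫_{7/12}^{2/3} u^4·(1 - u)^4 du ÷ ∫_{0}^{1} u^4·(1 - u)^4 du.
With ∫ u^4·(1 - u)^4 du = u^5·(70·u^4 - 315·u^3 + 540·u^2 - 420·u + 126)/630 + C, the region integral is ≈ 0.000249975 and the full one is 1/630.
Evaluating gives P = 0.15748.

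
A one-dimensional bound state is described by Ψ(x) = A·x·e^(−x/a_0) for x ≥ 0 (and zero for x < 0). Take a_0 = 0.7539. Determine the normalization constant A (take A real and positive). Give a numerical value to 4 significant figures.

A ≈ 3.055

Normalization requires ∫|Ψ|² dx = 1, integrated from 0 to ∞.
Recall ∫₀^∞ x^m e^(−x/β) dx = m!·β^(m+1), ∫|Ψ|² dx = A²·(a_0^3/4).
So A² = (a_0^3/4)^(−1).
Substituting a_0 = 0.7539 gives A² = 9.3351, so A = 3.0553.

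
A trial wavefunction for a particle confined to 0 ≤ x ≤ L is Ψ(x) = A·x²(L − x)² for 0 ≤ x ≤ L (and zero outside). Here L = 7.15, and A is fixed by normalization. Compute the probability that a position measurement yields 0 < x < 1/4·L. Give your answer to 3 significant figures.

P = ∫_{0}^{1/4·L} |Ψ(x)|² dx.
The normalization integral ∫|Ψ|²dx over the whole domain equals L^9/630·A², and A² cancels in the ratio.
Let u = x/L; then A² and the length scale cancel, so P = ∫_{0}^{1/4} u^4·(1 - u)^4 du ÷ ∫_{0}^{1} u^4·(1 - u)^4 du.
Using ∫ u^4·(1 - u)^4 du = u^5·(70·u^4 - 315·u^3 + 540·u^2 - 420·u + 126)/630, the numerator is ≈ 0.000077662 and the denominator is 1/630.
Evaluating gives P = 0.04893.

P ≈ 0.0489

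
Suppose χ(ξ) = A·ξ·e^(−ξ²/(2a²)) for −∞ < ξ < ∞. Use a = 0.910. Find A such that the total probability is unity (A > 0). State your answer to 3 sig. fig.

A ≈ 1.22

We need A² ∫|f|² dξ = 1, taking the integral from −∞ to ∞.
Differentiating ∫e^(−αξ²) dξ = √(π/α) under α to get the higher moments, ∫|χ|² dξ = A²·(√(π)·a^3/2).
With a = 0.910: A² = 1.497 and A = 1.224.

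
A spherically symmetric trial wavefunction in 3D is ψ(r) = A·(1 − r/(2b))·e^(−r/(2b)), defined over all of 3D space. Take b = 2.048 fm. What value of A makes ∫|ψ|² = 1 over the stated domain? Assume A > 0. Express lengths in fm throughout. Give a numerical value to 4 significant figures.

A ≈ 0.06806 fm^(-3/2)

We need A² ∫|f|² 4πr² dr = 1, taking the integral from 0 to ∞.
In 3D with spherical symmetry the volume element is 4πr² dr.
Carrying out the integral gives A² · 8·π·b^3.
Hence A² = 1/[8·π·b^3].
With b = 2.048: A² = 0.0046320 and A = 0.068059.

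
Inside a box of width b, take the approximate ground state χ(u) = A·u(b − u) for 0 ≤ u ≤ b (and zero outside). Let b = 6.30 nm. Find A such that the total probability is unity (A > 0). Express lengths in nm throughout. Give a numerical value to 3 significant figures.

Require ∫ |χ|² du = 1 over the whole domain.
Expanding the polynomial and integrating term by term, with χ = A·u(b − u), the integral evaluates to A²·[b^5/30].
Plugging in b = 6.30 yields A = 0.05498.

A ≈ 0.0550 nm^(-5/2)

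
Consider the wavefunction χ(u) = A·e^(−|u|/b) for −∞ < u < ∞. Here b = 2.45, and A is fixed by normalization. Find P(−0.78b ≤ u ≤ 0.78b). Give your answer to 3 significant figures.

|χ|² is the probability density, so P = ∫_{−0.78b}^{0.78b} |χ|² du.
With A² fixed by ∫|χ|² = 1, i.e. A² = (b)^(−1), substitute and integrate.
By symmetry take twice the u ≥ 0 contribution in numerator and denominator; the 2's cancel. Let t = u/b; then A² and the length scale cancel, so P = ∫_{0}^{0.78} e^(-2·t) dt ÷ ∫_{0}^{∞} e^(-2·t) dt.
An antiderivative of e^(-2·t) is -e^(-2·t)/2; evaluating from 0 to 0.78 gives 1/2 - e^(-39/25)/2, while the full integral is 1/2.
The result is P = 0.7899.

P ≈ 0.790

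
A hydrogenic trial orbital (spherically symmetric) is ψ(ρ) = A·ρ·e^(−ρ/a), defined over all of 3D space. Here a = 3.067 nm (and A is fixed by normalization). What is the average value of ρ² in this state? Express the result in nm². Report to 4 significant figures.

⟨ρ^2⟩ ≈ 70.55 nm^2

⟨ρ²⟩ = ∫ ρ^2 |ψ|² 4πρ² dρ over the full domain.
Since the A² factors cancel between numerator and denominator, ⟨ρ²⟩ = 15·a^2/2.
With a = 3.067, ⟨ρ^2⟩ = 70.549.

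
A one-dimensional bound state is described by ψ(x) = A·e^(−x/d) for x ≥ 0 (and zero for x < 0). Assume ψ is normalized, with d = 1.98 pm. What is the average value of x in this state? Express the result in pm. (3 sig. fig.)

⟨x⟩ ≈ 0.990 pm

By definition ⟨x⟩ = ∫ x |ψ(x)|² dx.
Using ∫₀^∞ xⁿ e^(−αx) dx = n!/αⁿ⁺¹, evaluating both integrals, ⟨x⟩ = d/2.
With d = 1.98, ⟨x⟩ = 0.9900.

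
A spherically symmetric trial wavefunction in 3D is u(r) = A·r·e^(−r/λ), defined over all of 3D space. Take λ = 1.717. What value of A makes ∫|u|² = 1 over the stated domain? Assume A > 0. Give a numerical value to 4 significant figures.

We need A² ∫|f|² 4πr² dr = 1, taking the integral from 0 to ∞.
The angular integral contributes 4π, leaving ∫₀^∞ r²|u|² dr.
With ∫₀^∞ r^4 e^(−αr) dr = 4!/α^5, with u = A·r·e^(−r/λ), the integral evaluates to A²·[3·π·λ^5].
Hence A² = 1/[3·π·λ^5].
Substituting λ = 1.717 gives A² = 0.0071101, so A = 0.084322.

A ≈ 0.08432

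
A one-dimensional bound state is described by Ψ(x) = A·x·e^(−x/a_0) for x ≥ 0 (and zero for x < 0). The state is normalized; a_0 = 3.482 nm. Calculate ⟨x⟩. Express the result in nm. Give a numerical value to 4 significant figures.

⟨x⟩ ≈ 5.223 nm

The expectation value is the |Ψ|²-weighted average of x: ∫ x|Ψ|² dx.
Since the A² factors cancel between numerator and denominator, ⟨x⟩ = 3·a_0/2.
With a_0 = 3.482, ⟨x⟩ = 5.2230.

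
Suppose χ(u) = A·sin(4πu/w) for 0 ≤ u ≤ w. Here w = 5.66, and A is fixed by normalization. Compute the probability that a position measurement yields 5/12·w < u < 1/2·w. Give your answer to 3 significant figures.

|χ|² is the probability density, so P = ∫_{5/12·w}^{1/2·w} |χ|² du.
The normalization integral ∫|χ|²du over the whole domain equals w/2·A², and A² cancels in the ratio.
In terms of t = u/w (A² and the length scale cancel between numerator and denominator), P = [∫_{5/12}^{1/2} sin(4·π·t)^2 dt] / [∫_{0}^{1} sin(4·π·t)^2 dt].
An antiderivative of sin(4·π·t)^2 is t/2 - sin(4·π·t)·cos(4·π·t)/(8·π); evaluating from 5/12 to 1/2 gives -√(3)/(32·π) + 1/24, while the full integral is 1/2.
The result is P = (-√(3)/16 + π/12)/π.

P ≈ 0.0489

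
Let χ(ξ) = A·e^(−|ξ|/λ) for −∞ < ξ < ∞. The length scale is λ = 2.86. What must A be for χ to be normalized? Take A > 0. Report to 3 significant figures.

We need A² ∫|f|² dξ = 1, taking the integral from −∞ to ∞.
Carrying out the integral gives A² · λ.
With λ = 2.86: A² = 0.3497 and A = 0.5913.

A ≈ 0.591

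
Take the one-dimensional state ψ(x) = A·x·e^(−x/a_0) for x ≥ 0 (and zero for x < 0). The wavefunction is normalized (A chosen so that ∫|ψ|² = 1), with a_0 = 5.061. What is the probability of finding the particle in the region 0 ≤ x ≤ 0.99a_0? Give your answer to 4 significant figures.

P ≈ 0.3179

P = ∫_{0}^{0.99a_0} |ψ(x)|² dx.
The normalization integral ∫|ψ|²dx over the whole domain equals a_0^3/4·A², and A² cancels in the ratio.
In terms of u = x/a_0 (A² and the length scale cancel between numerator and denominator), P = [∫_{0}^{0.99} u^2·e^(-2·u) du] / [∫_{0}^{∞} u^2·e^(-2·u) du].
An antiderivative of u^2·e^(-2·u) is -(2·u^2 + 2·u + 1)·e^(-2·u)/4; evaluating from 0 to 0.99 gives ≈ 0.0794776, while the full integral is 1/4.
Evaluating gives P = 0.31791.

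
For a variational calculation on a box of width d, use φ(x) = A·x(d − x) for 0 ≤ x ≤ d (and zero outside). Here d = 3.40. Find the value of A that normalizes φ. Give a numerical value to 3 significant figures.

We need A² ∫|f|² dx = 1, taking the integral from 0 to d.
The integral (without the A² prefactor) comes out to d^5/30.
So A² = (d^5/30)^(−1).
With d = 3.40: A² = 0.06603 and A = 0.2570.

A ≈ 0.257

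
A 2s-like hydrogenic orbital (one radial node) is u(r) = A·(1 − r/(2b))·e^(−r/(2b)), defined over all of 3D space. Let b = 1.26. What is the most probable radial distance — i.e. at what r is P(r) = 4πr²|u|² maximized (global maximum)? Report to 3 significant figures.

r ≈ 6.60

Set d/dr [P(r) = 4πr²|u|²] = 0 and solve for r > 0.
This gives r = b·(√(5) + 3).
With b = 1.26, the most probable radial distance is 6.597.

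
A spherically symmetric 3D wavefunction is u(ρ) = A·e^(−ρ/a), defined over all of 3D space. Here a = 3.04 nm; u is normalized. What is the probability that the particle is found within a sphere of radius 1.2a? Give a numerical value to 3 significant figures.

Integrate the radial probability density 4πρ²|u|² over ρ ≤ 1.2a.
A² is fixed by ∫₀^∞ 4πρ²|u|² dρ = 1, i.e. A² = (π·a^3)^(−1).
In terms of t = ρ/a (A², 4π and the length scale all cancel between numerator and denominator), P = [∫_{0}^{1.2} t^2·e^(-2·t) dt] / [∫_{0}^{∞} t^2·e^(-2·t) dt].
Using ∫ t^2·e^(-2·t) dt = -(2·t^2 + 2·t + 1)·e^(-2·t)/4, the numerator is 1/4 - 157·e^(-12/5)/100 and the denominator is 1/4.
This evaluates to P = 0.4303.

P ≈ 0.430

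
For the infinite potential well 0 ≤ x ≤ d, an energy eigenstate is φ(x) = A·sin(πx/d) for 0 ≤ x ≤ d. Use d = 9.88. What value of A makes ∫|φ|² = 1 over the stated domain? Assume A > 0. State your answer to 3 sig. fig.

The normalization condition is ∫|φ|² dx = 1 from 0 to d.
∫|φ|² dx = A²·(d/2).
Setting this equal to 1 gives A² = 1/(d/2).
Substituting d = 9.88 gives A² = 0.2024, so A = 0.4499.

A ≈ 0.450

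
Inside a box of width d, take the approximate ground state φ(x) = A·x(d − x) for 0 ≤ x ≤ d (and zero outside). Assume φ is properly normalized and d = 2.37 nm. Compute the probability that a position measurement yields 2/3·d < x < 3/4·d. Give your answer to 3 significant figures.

P ≈ 0.106

The probability is P = ∫ |φ|² dx over [2/3·d, 3/4·d].
Since A² = 1/(d^5/30), this is the region integral divided by the full normalization integral.
Substituting u = x/d, A² and the length scale cancel in the ratio: P = ∫_{2/3}^{3/4} u^2·(1 - u)^2 du / ∫_{0}^{1} u^2·(1 - u)^2 du.
With ∫ u^2·(1 - u)^2 du = u^3·(6·u^2 - 15·u + 10)/30 + C, the region integral is ≈ 0.0035454 and the full one is 1/30.
Taking the ratio, P = 0.1064.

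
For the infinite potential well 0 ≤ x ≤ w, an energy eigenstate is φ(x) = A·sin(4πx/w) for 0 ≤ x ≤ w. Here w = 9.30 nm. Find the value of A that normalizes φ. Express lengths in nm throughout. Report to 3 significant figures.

The normalization condition is ∫|φ|² dx = 1 from 0 to w.
Using sin²θ = (1 − cos 2θ)/2, carrying out the integral gives A² · w/2.
Setting this equal to 1 gives A² = 1/(w/2).
With w = 9.30: A² = 0.2151 and A = 0.4637.

A ≈ 0.464 nm^(-1/2)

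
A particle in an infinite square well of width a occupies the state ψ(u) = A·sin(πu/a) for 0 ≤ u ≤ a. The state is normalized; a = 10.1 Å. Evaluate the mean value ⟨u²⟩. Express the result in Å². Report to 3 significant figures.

⟨u^2⟩ ≈ 28.8 Å^2

The expectation value is the |ψ|²-weighted average of u^2: ∫ u^2|ψ|² du.
The ratio of the moment integral to the normalization integral gives ⟨u²⟩ = -a^2/(2·π^2) + a^2/3.
Putting a = 10.1 gives 28.84.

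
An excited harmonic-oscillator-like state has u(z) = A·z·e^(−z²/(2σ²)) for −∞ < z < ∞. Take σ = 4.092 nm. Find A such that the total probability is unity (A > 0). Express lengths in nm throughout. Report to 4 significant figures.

A ≈ 0.1283 nm^(-3/2)

The normalization condition is ∫|u|² dz = 1 from −∞ to ∞.
Using the Gaussian integral ∫_{−∞}^{∞} e^(−αz²) dz = √(π/α), the integral (without the A² prefactor) comes out to √(π)·σ^3/2.
So A² = (√(π)·σ^3/2)^(−1).
With σ = 4.092: A² = 0.016468 and A = 0.12833.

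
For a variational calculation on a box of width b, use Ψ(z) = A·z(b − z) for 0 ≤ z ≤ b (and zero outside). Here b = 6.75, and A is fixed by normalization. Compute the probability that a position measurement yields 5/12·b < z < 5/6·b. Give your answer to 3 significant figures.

P ≈ 0.618

The probability is P = ∫ |Ψ|² dz over [5/12·b, 5/6·b].
Since A² = 1/(b^5/30), this is the region integral divided by the full normalization integral.
Let u = z/b; then A² and the length scale cancel, so P = ∫_{5/12}^{5/6} u^2·(1 - u)^2 du ÷ ∫_{0}^{1} u^2·(1 - u)^2 du.
An antiderivative of u^2·(1 - u)^2 is u^3·(6·u^2 - 15·u + 10)/30; evaluating from 5/12 to 5/6 gives ≈ 0.020596, while the full integral is 1/30.
Taking the ratio, P = 0.6179.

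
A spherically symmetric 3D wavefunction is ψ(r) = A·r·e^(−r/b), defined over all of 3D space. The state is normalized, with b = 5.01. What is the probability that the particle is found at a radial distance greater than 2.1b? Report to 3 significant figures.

P ≈ 0.590

P = ∫ |ψ|² 4πr² dr over r > 2.1b.
A² is fixed by ∫₀^∞ 4πr²|ψ|² dr = 1, i.e. A² = (3·π·b^5)^(−1).
Let u = r/b; then A², 4π and the length scale all cancel, so P = ∫_{2.1}^{∞} u^4·e^(-2·u) du ÷ ∫_{0}^{∞} u^4·e^(-2·u) du.
With ∫ u^4·e^(-2·u) du = -(u^4/2 + u^3 + 3·u^2/2 + 3·u/2 + 3/4)·e^(-2·u) + C, the region integral is ≈ 0.44237 and the full one is 3/4.
The region integral divided by the full integral gives P = 0.5898.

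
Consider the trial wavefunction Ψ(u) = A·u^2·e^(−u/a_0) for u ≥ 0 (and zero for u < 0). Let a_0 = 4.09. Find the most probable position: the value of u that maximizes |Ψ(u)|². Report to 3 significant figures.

Differentiate |Ψ(u)|² with respect to u and set to zero.
Solving yields u = 2·a_0.
With a_0 = 4.09, the most probable position is 8.180.

u ≈ 8.18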